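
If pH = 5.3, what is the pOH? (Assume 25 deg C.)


At 25 deg C, pH + pOH = 14.
pOH = 14 - pH = 14 - 5.3
pOH = 8.7:

8.70


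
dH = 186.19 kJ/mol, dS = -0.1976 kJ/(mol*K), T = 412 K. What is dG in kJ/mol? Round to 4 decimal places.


Gibbs: dG = dH - T*dS (consistent units, dS already in kJ/(mol*K)).
T*dS = 412 * -0.1976 = -81.4112
dG = 186.19 - (-81.4112)
dG = 267.6012 kJ/mol, rounded to 4 dp:

267.6012 kJ/mol


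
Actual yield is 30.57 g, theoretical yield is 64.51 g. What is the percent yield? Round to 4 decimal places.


% yield = 100 * actual / theoretical
% yield = 100 * 30.57 / 64.51
% yield = 47.38800186 %, rounded to 4 dp:

47.3880 %


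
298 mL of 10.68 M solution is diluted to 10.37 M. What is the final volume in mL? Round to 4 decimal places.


Dilution: M1*V1 = M2*V2, solve for V2.
V2 = M1*V1 / M2
V2 = 10.68 * 298 / 10.37
V2 = 3182.64 / 10.37
V2 = 306.90838959 mL, rounded to 4 dp:

306.9084 mL


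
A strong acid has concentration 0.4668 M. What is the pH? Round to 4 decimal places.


A strong acid dissociates completely, so [H+] equals the given concentration.
pH = -log10([H+]) = -log10(0.4668)
pH = 0.33086915, rounded to 4 dp:

0.3309


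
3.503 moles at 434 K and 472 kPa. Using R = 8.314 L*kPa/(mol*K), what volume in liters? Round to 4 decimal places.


PV = nRT, solve for V = nRT / P.
nRT = 3.503 * 8.314 * 434 = 12639.7908
V = 12639.7908 / 472
V = 26.7792178 L, rounded to 4 dp:

26.7792 L


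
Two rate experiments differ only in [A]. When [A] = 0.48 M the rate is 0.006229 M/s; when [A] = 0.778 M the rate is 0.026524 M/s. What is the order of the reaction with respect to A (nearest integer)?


Rate is proportional to [A]^n, so rate2/rate1 = ([A]2/[A]1)^n. Take logs to solve for n.
rate2/rate1 = 0.026524 / 0.006229 = 4.2581
[A]2/[A]1 = 0.778 / 0.48 = 1.6208
n = ln(4.2581) / ln(1.6208) = 3.0
Nearest integer order:

3


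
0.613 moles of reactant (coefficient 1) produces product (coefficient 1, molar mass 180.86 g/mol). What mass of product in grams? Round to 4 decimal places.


Use the coefficient ratio to convert reactant moles to product moles, then multiply by the product's molar mass.
moles_P = moles_R * (coeff_P / coeff_R) = 0.613 * (1/1) = 0.613
mass_P = moles_P * M_P = 0.613 * 180.86
mass_P = 110.86718 g, rounded to 4 dp:

110.8672 g


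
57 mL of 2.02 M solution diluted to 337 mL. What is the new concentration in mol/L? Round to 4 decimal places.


Dilution: M1*V1 = M2*V2, solve for M2.
M2 = M1*V1 / V2
M2 = 2.02 * 57 / 337
M2 = 115.14 / 337
M2 = 0.34166172 mol/L, rounded to 4 dp:

0.3417 mol/L


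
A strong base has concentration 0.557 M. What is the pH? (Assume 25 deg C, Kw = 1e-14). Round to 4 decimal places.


A strong base dissociates completely, so [OH-] equals the given concentration.
pOH = -log10([OH-]) = -log10(0.557) = 0.254145
pH = 14 - pOH = 14 - 0.254145
pH = 13.745855, rounded to 4 dp:

13.7459


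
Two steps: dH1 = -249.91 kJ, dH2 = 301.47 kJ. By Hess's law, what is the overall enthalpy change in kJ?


Hess's law: enthalpy is a state function, so add the step enthalpies.
dH_total = dH1 + dH2 = -249.91 + (301.47)
dH_total = 51.56 kJ:

51.56 kJ


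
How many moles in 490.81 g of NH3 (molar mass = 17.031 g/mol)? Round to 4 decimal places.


n = mass / M
n = 490.81 / 17.031
n = 28.81862486 mol, rounded to 4 dp:

28.8186 mol


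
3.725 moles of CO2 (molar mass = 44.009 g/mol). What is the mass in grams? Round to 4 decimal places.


mass = n * M
mass = 3.725 * 44.009
mass = 163.933525 g, rounded to 4 dp:

163.9335 g


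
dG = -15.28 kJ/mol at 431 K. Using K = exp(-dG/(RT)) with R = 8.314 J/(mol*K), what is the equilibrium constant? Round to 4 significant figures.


dG is in kJ/mol; multiply by 1000 to match R in J/(mol*K).
RT = 8.314 * 431 = 3583.334 J/mol
exponent = -dG*1000 / (RT) = -(-15.28*1000) / 3583.334 = 4.26418525
K = exp(4.26418525)
K = 71.106962, rounded to 4 significant figures:

71.11


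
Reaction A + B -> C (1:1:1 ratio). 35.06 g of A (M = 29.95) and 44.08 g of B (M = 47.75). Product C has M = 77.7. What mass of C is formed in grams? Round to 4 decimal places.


Find moles of each reactant; the smaller value is the limiting reagent in a 1:1:1 reaction, so moles_C equals moles of the limiter.
n_A = mass_A / M_A = 35.06 / 29.95 = 1.170618 mol
n_B = mass_B / M_B = 44.08 / 47.75 = 0.923141 mol
Limiting reagent: B (smaller), n_limiting = 0.923141 mol
mass_C = n_limiting * M_C = 0.923141 * 77.7
mass_C = 71.7280557 g, rounded to 4 dp:

71.7281 g


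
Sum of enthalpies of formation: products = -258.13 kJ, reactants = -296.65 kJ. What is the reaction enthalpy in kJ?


dH_rxn = sum(dH_f products) - sum(dH_f reactants)
dH_rxn = -258.13 - (-296.65)
dH_rxn = 38.52 kJ:

38.52 kJ


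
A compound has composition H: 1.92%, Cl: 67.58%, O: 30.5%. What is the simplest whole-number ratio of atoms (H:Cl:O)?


Assume 100 g of compound, divide each mass% by atomic mass to get moles, then normalize by the smallest to get a raw atom ratio.
Moles per 100 g: H: 1.92/1.008 = 1.9048, Cl: 67.58/35.453 = 1.9062, O: 30.5/15.999 = 1.9064
Raw ratio (divide by min = 1.9048): H: 1.0, Cl: 1.001, O: 1.001
Multiply by 1 to clear fractions: H: 1.0 ~= 1, Cl: 1.001 ~= 1, O: 1.001 ~= 1
Reduce by GCD to get the simplest whole-number ratio:

1:1:1


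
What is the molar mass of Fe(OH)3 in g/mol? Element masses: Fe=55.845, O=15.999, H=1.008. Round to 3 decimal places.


M = sum(count * atomic_mass) over atoms.
M = 1*55.845 + 3*15.999 + 3*1.008
M = 55.845 + 47.997 + 3.024
M = 106.866 g/mol, rounded to 3 dp:

106.866 g/mol


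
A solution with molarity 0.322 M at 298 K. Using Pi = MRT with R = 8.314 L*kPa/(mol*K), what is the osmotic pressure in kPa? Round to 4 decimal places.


Osmotic pressure (van't Hoff): Pi = M*R*T.
RT = 8.314 * 298 = 2477.572
Pi = 0.322 * 2477.572
Pi = 797.778184 kPa, rounded to 4 dp:

797.7782 kPa


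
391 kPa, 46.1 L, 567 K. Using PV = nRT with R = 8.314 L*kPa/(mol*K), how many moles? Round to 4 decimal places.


PV = nRT, solve for n = PV / (RT).
PV = 391 * 46.1 = 18025.1
RT = 8.314 * 567 = 4714.038
n = 18025.1 / 4714.038
n = 3.82370698 mol, rounded to 4 dp:

3.8237 mol


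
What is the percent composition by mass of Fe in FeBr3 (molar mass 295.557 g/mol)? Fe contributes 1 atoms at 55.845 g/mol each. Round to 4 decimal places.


pct = 100 * (n_elem * M_elem) / M_total
mass_contribution = 1 * 55.845 = 55.845 g/mol
pct = 100 * 55.845 / 295.557
pct = 18.89483247 %, rounded to 4 dp:

18.8948 %


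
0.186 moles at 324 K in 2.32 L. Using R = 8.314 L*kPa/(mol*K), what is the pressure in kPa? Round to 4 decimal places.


PV = nRT, solve for P = nRT / V.
nRT = 0.186 * 8.314 * 324 = 501.0349
P = 501.0349 / 2.32
P = 215.96331897 kPa, rounded to 4 dp:

215.9633 kPa


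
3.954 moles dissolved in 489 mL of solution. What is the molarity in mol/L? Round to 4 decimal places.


Convert volume to liters: V_L = V_mL / 1000.
V_L = 489 / 1000 = 0.489 L
M = n / V_L = 3.954 / 0.489
M = 8.08588957 mol/L, rounded to 4 dp:

8.0859 mol/L


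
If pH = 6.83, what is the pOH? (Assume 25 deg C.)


At 25 deg C, pH + pOH = 14.
pOH = 14 - pH = 14 - 6.83
pOH = 7.17:

7.17


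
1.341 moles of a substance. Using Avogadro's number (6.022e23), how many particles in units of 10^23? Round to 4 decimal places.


N = n * NA, then divide by 1e23 for the requested units.
N / 1e23 = n * 6.022
N / 1e23 = 1.341 * 6.022
N / 1e23 = 8.075502, rounded to 4 dp:

8.0755


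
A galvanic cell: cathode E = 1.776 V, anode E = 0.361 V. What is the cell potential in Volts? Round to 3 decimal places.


Standard cell potential: E_cell = E_cathode - E_anode.
E_cell = 1.776 - (0.361)
E_cell = 1.415 V, rounded to 3 dp:

1.415 V


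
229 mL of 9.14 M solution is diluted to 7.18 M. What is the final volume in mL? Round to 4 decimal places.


Dilution: M1*V1 = M2*V2, solve for V2.
V2 = M1*V1 / M2
V2 = 9.14 * 229 / 7.18
V2 = 2093.06 / 7.18
V2 = 291.51253482 mL, rounded to 4 dp:

291.5125 mL


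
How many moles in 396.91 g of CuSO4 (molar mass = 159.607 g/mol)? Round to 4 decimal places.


n = mass / M
n = 396.91 / 159.607
n = 2.48679569 mol, rounded to 4 dp:

2.4868 mol


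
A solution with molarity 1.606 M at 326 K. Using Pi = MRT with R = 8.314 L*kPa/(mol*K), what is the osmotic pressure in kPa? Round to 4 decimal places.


Osmotic pressure (van't Hoff): Pi = M*R*T.
RT = 8.314 * 326 = 2710.364
Pi = 1.606 * 2710.364
Pi = 4352.844584 kPa, rounded to 4 dp:

4352.8446 kPa


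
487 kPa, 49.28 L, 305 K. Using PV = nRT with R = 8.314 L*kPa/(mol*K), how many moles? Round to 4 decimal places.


PV = nRT, solve for n = PV / (RT).
PV = 487 * 49.28 = 23999.36
RT = 8.314 * 305 = 2535.77
n = 23999.36 / 2535.77
n = 9.46432839 mol, rounded to 4 dp:

9.4643 mol


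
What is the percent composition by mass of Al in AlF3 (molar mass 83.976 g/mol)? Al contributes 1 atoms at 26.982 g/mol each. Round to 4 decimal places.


pct = 100 * (n_elem * M_elem) / M_total
mass_contribution = 1 * 26.982 = 26.982 g/mol
pct = 100 * 26.982 / 83.976
pct = 32.13060875 %, rounded to 4 dp:

32.1306 %


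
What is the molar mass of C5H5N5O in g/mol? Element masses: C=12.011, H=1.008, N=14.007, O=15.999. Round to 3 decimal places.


M = sum(count * atomic_mass) over atoms.
M = 5*12.011 + 5*1.008 + 5*14.007 + 1*15.999
M = 60.055 + 5.04 + 70.035 + 15.999
M = 151.129 g/mol, rounded to 3 dp:

151.129 g/mol


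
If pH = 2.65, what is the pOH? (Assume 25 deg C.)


At 25 deg C, pH + pOH = 14.
pOH = 14 - pH = 14 - 2.65
pOH = 11.35:

11.35


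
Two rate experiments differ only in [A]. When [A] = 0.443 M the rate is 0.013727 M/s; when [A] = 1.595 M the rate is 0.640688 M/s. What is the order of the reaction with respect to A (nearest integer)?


Rate is proportional to [A]^n, so rate2/rate1 = ([A]2/[A]1)^n. Take logs to solve for n.
rate2/rate1 = 0.640688 / 0.013727 = 46.6736
[A]2/[A]1 = 1.595 / 0.443 = 3.6005
n = ln(46.6736) / ln(3.6005) = 3.0
Nearest integer order:

3


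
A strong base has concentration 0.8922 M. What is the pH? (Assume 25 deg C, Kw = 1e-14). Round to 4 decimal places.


A strong base dissociates completely, so [OH-] equals the given concentration.
pOH = -log10([OH-]) = -log10(0.8922) = 0.049538
pH = 14 - pOH = 14 - 0.049538
pH = 13.950462, rounded to 4 dp:

13.9505


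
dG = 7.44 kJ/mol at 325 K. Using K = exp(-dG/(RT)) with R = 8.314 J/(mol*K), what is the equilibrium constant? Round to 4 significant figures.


dG is in kJ/mol; multiply by 1000 to match R in J/(mol*K).
RT = 8.314 * 325 = 2702.05 J/mol
exponent = -dG*1000 / (RT) = -(7.44*1000) / 2702.05 = -2.75346496
K = exp(-2.75346496)
K = 0.063706737, rounded to 4 significant figures:

0.06371


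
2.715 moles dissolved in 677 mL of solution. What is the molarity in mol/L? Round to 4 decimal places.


Convert volume to liters: V_L = V_mL / 1000.
V_L = 677 / 1000 = 0.677 L
M = n / V_L = 2.715 / 0.677
M = 4.01033973 mol/L, rounded to 4 dp:

4.0103 mol/L


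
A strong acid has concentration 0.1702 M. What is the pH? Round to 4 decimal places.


A strong acid dissociates completely, so [H+] equals the given concentration.
pH = -log10([H+]) = -log10(0.1702)
pH = 0.76904044, rounded to 4 dp:

0.7690


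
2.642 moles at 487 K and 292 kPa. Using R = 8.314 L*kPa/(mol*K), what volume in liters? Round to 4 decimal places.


PV = nRT, solve for V = nRT / P.
nRT = 2.642 * 8.314 * 487 = 10697.2414
V = 10697.2414 / 292
V = 36.63438836 L, rounded to 4 dp:

36.6344 L


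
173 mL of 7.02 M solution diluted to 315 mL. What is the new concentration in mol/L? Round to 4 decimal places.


Dilution: M1*V1 = M2*V2, solve for M2.
M2 = M1*V1 / V2
M2 = 7.02 * 173 / 315
M2 = 1214.46 / 315
M2 = 3.85542857 mol/L, rounded to 4 dp:

3.8554 mol/L


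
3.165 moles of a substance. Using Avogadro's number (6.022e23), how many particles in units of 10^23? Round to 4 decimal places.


N = n * NA, then divide by 1e23 for the requested units.
N / 1e23 = n * 6.022
N / 1e23 = 3.165 * 6.022
N / 1e23 = 19.05963, rounded to 4 dp:

19.0596


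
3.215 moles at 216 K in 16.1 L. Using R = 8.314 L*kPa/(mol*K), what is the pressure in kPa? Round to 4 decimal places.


PV = nRT, solve for P = nRT / V.
nRT = 3.215 * 8.314 * 216 = 5773.5742
P = 5773.5742 / 16.1
P = 358.60709317 kPa, rounded to 4 dp:

358.6071 kPa


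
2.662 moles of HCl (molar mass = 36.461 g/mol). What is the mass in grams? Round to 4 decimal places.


mass = n * M
mass = 2.662 * 36.461
mass = 97.059182 g, rounded to 4 dp:

97.0592 g


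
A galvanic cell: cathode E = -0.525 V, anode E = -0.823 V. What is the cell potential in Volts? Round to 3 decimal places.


Standard cell potential: E_cell = E_cathode - E_anode.
E_cell = -0.525 - (-0.823)
E_cell = 0.298 V, rounded to 3 dp:

0.298 V


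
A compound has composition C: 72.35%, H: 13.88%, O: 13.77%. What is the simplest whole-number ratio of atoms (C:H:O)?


Assume 100 g of compound, divide each mass% by atomic mass to get moles, then normalize by the smallest to get a raw atom ratio.
Moles per 100 g: C: 72.35/12.011 = 6.0236, H: 13.88/1.008 = 13.7698, O: 13.77/15.999 = 0.8607
Raw ratio (divide by min = 0.8607): C: 6.999, H: 15.999, O: 1.0
Multiply by 1 to clear fractions: C: 6.999 ~= 7, H: 15.999 ~= 16, O: 1.0 ~= 1
Reduce by GCD to get the simplest whole-number ratio:

7:16:1


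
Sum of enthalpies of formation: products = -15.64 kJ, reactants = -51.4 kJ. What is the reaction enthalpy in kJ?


dH_rxn = sum(dH_f products) - sum(dH_f reactants)
dH_rxn = -15.64 - (-51.4)
dH_rxn = 35.76 kJ:

35.76 kJ


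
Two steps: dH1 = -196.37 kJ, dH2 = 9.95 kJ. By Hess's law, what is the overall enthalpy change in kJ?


Hess's law: enthalpy is a state function, so add the step enthalpies.
dH_total = dH1 + dH2 = -196.37 + (9.95)
dH_total = -186.42 kJ:

-186.42 kJ


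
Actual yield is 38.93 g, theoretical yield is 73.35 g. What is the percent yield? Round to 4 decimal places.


% yield = 100 * actual / theoretical
% yield = 100 * 38.93 / 73.35
% yield = 53.0743013 %, rounded to 4 dp:

53.0743 %


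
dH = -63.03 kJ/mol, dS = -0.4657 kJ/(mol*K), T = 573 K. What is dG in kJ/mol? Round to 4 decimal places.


Gibbs: dG = dH - T*dS (consistent units, dS already in kJ/(mol*K)).
T*dS = 573 * -0.4657 = -266.8461
dG = -63.03 - (-266.8461)
dG = 203.8161 kJ/mol, rounded to 4 dp:

203.8161 kJ/mol


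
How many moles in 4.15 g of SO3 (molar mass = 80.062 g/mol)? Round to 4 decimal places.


n = mass / M
n = 4.15 / 80.062
n = 0.05183483 mol, rounded to 4 dp:

0.0518 mol


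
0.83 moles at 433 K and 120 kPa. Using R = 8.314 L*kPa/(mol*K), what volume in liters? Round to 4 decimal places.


PV = nRT, solve for V = nRT / P.
nRT = 0.83 * 8.314 * 433 = 2987.9685
V = 2987.9685 / 120
V = 24.8997375 L, rounded to 4 dp:

24.8997 L


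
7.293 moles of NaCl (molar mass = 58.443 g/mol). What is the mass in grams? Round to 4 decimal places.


mass = n * M
mass = 7.293 * 58.443
mass = 426.224799 g, rounded to 4 dp:

426.2248 g


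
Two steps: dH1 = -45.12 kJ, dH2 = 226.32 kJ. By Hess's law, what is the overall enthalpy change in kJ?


Hess's law: enthalpy is a state function, so add the step enthalpies.
dH_total = dH1 + dH2 = -45.12 + (226.32)
dH_total = 181.2 kJ:

181.20 kJ


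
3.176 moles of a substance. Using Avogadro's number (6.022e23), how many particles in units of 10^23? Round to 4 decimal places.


N = n * NA, then divide by 1e23 for the requested units.
N / 1e23 = n * 6.022
N / 1e23 = 3.176 * 6.022
N / 1e23 = 19.125872, rounded to 4 dp:

19.1259


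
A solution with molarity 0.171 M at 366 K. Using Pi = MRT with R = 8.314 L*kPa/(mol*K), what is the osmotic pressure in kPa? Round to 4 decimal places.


Osmotic pressure (van't Hoff): Pi = M*R*T.
RT = 8.314 * 366 = 3042.924
Pi = 0.171 * 3042.924
Pi = 520.340004 kPa, rounded to 4 dp:

520.3400 kPa


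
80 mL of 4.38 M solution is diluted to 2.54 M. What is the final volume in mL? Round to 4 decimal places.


Dilution: M1*V1 = M2*V2, solve for V2.
V2 = M1*V1 / M2
V2 = 4.38 * 80 / 2.54
V2 = 350.4 / 2.54
V2 = 137.95275591 mL, rounded to 4 dp:

137.9528 mL


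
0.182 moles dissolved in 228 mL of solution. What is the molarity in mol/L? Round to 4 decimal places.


Convert volume to liters: V_L = V_mL / 1000.
V_L = 228 / 1000 = 0.228 L
M = n / V_L = 0.182 / 0.228
M = 0.79824561 mol/L, rounded to 4 dp:

0.7982 mol/L


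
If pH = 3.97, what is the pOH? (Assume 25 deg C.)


At 25 deg C, pH + pOH = 14.
pOH = 14 - pH = 14 - 3.97
pOH = 10.03:

10.03


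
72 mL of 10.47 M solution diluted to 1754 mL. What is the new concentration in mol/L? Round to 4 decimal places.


Dilution: M1*V1 = M2*V2, solve for M2.
M2 = M1*V1 / V2
M2 = 10.47 * 72 / 1754
M2 = 753.84 / 1754
M2 = 0.42978335 mol/L, rounded to 4 dp:

0.4298 mol/L


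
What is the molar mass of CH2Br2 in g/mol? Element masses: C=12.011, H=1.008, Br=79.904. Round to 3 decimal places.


M = sum(count * atomic_mass) over atoms.
M = 1*12.011 + 2*1.008 + 2*79.904
M = 12.011 + 2.016 + 159.808
M = 173.835 g/mol, rounded to 3 dp:

173.835 g/mol


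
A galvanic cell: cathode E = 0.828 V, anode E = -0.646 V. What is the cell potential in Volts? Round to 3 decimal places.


Standard cell potential: E_cell = E_cathode - E_anode.
E_cell = 0.828 - (-0.646)
E_cell = 1.474 V, rounded to 3 dp:

1.474 V


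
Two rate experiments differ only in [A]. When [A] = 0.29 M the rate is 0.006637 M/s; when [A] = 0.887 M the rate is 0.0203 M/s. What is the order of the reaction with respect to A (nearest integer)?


Rate is proportional to [A]^n, so rate2/rate1 = ([A]2/[A]1)^n. Take logs to solve for n.
rate2/rate1 = 0.0203 / 0.006637 = 3.0586
[A]2/[A]1 = 0.887 / 0.29 = 3.0586
n = ln(3.0586) / ln(3.0586) = 1.0
Nearest integer order:

1


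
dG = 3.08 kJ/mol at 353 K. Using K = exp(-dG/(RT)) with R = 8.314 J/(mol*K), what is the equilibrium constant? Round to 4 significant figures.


dG is in kJ/mol; multiply by 1000 to match R in J/(mol*K).
RT = 8.314 * 353 = 2934.842 J/mol
exponent = -dG*1000 / (RT) = -(3.08*1000) / 2934.842 = -1.04946024
K = exp(-1.04946024)
K = 0.35012668, rounded to 4 significant figures:

0.3501


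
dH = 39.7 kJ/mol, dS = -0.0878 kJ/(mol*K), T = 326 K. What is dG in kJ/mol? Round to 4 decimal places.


Gibbs: dG = dH - T*dS (consistent units, dS already in kJ/(mol*K)).
T*dS = 326 * -0.0878 = -28.6228
dG = 39.7 - (-28.6228)
dG = 68.3228 kJ/mol, rounded to 4 dp:

68.3228 kJ/mol


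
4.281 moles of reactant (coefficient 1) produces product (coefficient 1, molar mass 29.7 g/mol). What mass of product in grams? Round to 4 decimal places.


Use the coefficient ratio to convert reactant moles to product moles, then multiply by the product's molar mass.
moles_P = moles_R * (coeff_P / coeff_R) = 4.281 * (1/1) = 4.281
mass_P = moles_P * M_P = 4.281 * 29.7
mass_P = 127.1457 g, rounded to 4 dp:

127.1457 g


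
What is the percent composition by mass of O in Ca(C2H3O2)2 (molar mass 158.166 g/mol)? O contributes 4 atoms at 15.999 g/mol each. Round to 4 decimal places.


pct = 100 * (n_elem * M_elem) / M_total
mass_contribution = 4 * 15.999 = 63.996 g/mol
pct = 100 * 63.996 / 158.166
pct = 40.46128751 %, rounded to 4 dp:

40.4613 %


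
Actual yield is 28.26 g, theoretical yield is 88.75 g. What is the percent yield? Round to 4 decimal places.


% yield = 100 * actual / theoretical
% yield = 100 * 28.26 / 88.75
% yield = 31.84225352 %, rounded to 4 dp:

31.8423 %


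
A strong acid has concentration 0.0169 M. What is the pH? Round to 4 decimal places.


A strong acid dissociates completely, so [H+] equals the given concentration.
pH = -log10([H+]) = -log10(0.0169)
pH = 1.7721133, rounded to 4 dp:

1.7721


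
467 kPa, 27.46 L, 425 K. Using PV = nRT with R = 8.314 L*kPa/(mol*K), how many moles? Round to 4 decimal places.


PV = nRT, solve for n = PV / (RT).
PV = 467 * 27.46 = 12823.82
RT = 8.314 * 425 = 3533.45
n = 12823.82 / 3533.45
n = 3.62926318 mol, rounded to 4 dp:

3.6293 mol


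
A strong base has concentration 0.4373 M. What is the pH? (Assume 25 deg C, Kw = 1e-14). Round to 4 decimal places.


A strong base dissociates completely, so [OH-] equals the given concentration.
pOH = -log10([OH-]) = -log10(0.4373) = 0.359221
pH = 14 - pOH = 14 - 0.359221
pH = 13.640779, rounded to 4 dp:

13.6408


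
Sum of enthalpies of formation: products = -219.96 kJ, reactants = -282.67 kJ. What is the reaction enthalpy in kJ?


dH_rxn = sum(dH_f products) - sum(dH_f reactants)
dH_rxn = -219.96 - (-282.67)
dH_rxn = 62.71 kJ:

62.71 kJ


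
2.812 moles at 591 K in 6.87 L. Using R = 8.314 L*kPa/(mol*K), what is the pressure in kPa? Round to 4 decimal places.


PV = nRT, solve for P = nRT / V.
nRT = 2.812 * 8.314 * 591 = 13816.9701
P = 13816.9701 / 6.87
P = 2011.20379913 kPa, rounded to 4 dp:

2011.2038 kPa


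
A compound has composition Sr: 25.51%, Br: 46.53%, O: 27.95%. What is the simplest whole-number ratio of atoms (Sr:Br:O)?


Assume 100 g of compound, divide each mass% by atomic mass to get moles, then normalize by the smallest to get a raw atom ratio.
Moles per 100 g: Sr: 25.51/87.62 = 0.2911, Br: 46.53/79.904 = 0.5823, O: 27.95/15.999 = 1.747
Raw ratio (divide by min = 0.2911): Sr: 1.0, Br: 2.0, O: 6.0
Multiply by 1 to clear fractions: Sr: 1.0 ~= 1, Br: 2.0 ~= 2, O: 6.0 ~= 6
Reduce by GCD to get the simplest whole-number ratio:

1:2:6


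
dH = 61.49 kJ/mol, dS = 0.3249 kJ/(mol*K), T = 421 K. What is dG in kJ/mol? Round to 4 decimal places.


Gibbs: dG = dH - T*dS (consistent units, dS already in kJ/(mol*K)).
T*dS = 421 * 0.3249 = 136.7829
dG = 61.49 - (136.7829)
dG = -75.2929 kJ/mol, rounded to 4 dp:

-75.2929 kJ/mol


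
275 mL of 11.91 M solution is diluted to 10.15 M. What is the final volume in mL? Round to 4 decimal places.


Dilution: M1*V1 = M2*V2, solve for V2.
V2 = M1*V1 / M2
V2 = 11.91 * 275 / 10.15
V2 = 3275.25 / 10.15
V2 = 322.68472906 mL, rounded to 4 dp:

322.6847 mL


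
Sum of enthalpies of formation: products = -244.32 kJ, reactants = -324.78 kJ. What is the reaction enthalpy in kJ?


dH_rxn = sum(dH_f products) - sum(dH_f reactants)
dH_rxn = -244.32 - (-324.78)
dH_rxn = 80.46 kJ:

80.46 kJ


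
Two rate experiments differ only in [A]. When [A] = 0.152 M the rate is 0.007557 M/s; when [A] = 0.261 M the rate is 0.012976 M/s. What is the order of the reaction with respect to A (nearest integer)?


Rate is proportional to [A]^n, so rate2/rate1 = ([A]2/[A]1)^n. Take logs to solve for n.
rate2/rate1 = 0.012976 / 0.007557 = 1.7171
[A]2/[A]1 = 0.261 / 0.152 = 1.7171
n = ln(1.7171) / ln(1.7171) = 1.0
Nearest integer order:

1


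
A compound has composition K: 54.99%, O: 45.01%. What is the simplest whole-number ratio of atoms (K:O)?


Assume 100 g of compound, divide each mass% by atomic mass to get moles, then normalize by the smallest to get a raw atom ratio.
Moles per 100 g: K: 54.99/39.098 = 1.4065, O: 45.01/15.999 = 2.8133
Raw ratio (divide by min = 1.4065): K: 1.0, O: 2.0
Multiply by 1 to clear fractions: K: 1.0 ~= 1, O: 2.0 ~= 2
Reduce by GCD to get the simplest whole-number ratio:

1:2


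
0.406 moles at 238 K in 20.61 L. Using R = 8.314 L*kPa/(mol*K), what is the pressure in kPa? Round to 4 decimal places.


PV = nRT, solve for P = nRT / V.
nRT = 0.406 * 8.314 * 238 = 803.3652
P = 803.3652 / 20.61
P = 38.97938865 kPa, rounded to 4 dp:

38.9794 kPa


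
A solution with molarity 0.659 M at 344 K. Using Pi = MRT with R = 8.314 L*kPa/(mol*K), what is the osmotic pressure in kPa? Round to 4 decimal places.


Osmotic pressure (van't Hoff): Pi = M*R*T.
RT = 8.314 * 344 = 2860.016
Pi = 0.659 * 2860.016
Pi = 1884.750544 kPa, rounded to 4 dp:

1884.7505 kPa


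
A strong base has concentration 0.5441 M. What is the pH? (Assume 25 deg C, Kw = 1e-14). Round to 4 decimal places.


A strong base dissociates completely, so [OH-] equals the given concentration.
pOH = -log10([OH-]) = -log10(0.5441) = 0.264321
pH = 14 - pOH = 14 - 0.264321
pH = 13.735679, rounded to 4 dp:

13.7357


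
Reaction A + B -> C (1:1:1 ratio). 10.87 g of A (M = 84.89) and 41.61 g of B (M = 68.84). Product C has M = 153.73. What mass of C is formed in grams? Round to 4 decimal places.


Find moles of each reactant; the smaller value is the limiting reagent in a 1:1:1 reaction, so moles_C equals moles of the limiter.
n_A = mass_A / M_A = 10.87 / 84.89 = 0.128048 mol
n_B = mass_B / M_B = 41.61 / 68.84 = 0.604445 mol
Limiting reagent: A (smaller), n_limiting = 0.128048 mol
mass_C = n_limiting * M_C = 0.128048 * 153.73
mass_C = 19.68481904 g, rounded to 4 dp:

19.6848 g


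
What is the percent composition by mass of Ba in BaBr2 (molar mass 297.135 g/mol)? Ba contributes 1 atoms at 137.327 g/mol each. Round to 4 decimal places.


pct = 100 * (n_elem * M_elem) / M_total
mass_contribution = 1 * 137.327 = 137.327 g/mol
pct = 100 * 137.327 / 297.135
pct = 46.21703939 %, rounded to 4 dp:

46.2170 %


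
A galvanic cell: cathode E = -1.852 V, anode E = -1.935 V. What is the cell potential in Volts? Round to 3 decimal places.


Standard cell potential: E_cell = E_cathode - E_anode.
E_cell = -1.852 - (-1.935)
E_cell = 0.083 V, rounded to 3 dp:

0.083 V


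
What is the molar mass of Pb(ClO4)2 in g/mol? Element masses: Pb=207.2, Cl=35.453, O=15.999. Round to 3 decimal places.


M = sum(count * atomic_mass) over atoms.
M = 1*207.2 + 2*35.453 + 8*15.999
M = 207.2 + 70.906 + 127.992
M = 406.098 g/mol, rounded to 3 dp:

406.098 g/mol


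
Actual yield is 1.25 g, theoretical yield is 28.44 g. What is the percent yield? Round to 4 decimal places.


% yield = 100 * actual / theoretical
% yield = 100 * 1.25 / 28.44
% yield = 4.395218 %, rounded to 4 dp:

4.3952 %


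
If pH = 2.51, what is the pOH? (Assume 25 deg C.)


At 25 deg C, pH + pOH = 14.
pOH = 14 - pH = 14 - 2.51
pOH = 11.49:

11.49


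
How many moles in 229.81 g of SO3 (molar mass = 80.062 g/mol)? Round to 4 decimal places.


n = mass / M
n = 229.81 / 80.062
n = 2.87040044 mol, rounded to 4 dp:

2.8704 mol


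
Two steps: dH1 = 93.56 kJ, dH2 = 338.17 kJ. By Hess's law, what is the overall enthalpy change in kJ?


Hess's law: enthalpy is a state function, so add the step enthalpies.
dH_total = dH1 + dH2 = 93.56 + (338.17)
dH_total = 431.73 kJ:

431.73 kJ


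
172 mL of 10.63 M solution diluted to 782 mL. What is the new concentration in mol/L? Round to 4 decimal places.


Dilution: M1*V1 = M2*V2, solve for M2.
M2 = M1*V1 / V2
M2 = 10.63 * 172 / 782
M2 = 1828.36 / 782
M2 = 2.33805627 mol/L, rounded to 4 dp:

2.3381 mol/L


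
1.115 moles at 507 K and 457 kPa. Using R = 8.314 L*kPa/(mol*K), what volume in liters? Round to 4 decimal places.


PV = nRT, solve for V = nRT / P.
nRT = 1.115 * 8.314 * 507 = 4699.9458
V = 4699.9458 / 457
V = 10.2843453 L, rounded to 4 dp:

10.2843 L


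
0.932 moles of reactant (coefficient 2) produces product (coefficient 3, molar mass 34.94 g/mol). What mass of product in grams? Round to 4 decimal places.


Use the coefficient ratio to convert reactant moles to product moles, then multiply by the product's molar mass.
moles_P = moles_R * (coeff_P / coeff_R) = 0.932 * (3/2) = 1.398
mass_P = moles_P * M_P = 1.398 * 34.94
mass_P = 48.84612 g, rounded to 4 dp:

48.8461 g


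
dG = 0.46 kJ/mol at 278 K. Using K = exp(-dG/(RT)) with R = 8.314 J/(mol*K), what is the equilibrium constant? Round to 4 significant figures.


dG is in kJ/mol; multiply by 1000 to match R in J/(mol*K).
RT = 8.314 * 278 = 2311.292 J/mol
exponent = -dG*1000 / (RT) = -(0.46*1000) / 2311.292 = -0.19902288
K = exp(-0.19902288)
K = 0.81953114, rounded to 4 significant figures:

0.8195


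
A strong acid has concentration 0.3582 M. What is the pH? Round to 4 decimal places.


A strong acid dissociates completely, so [H+] equals the given concentration.
pH = -log10([H+]) = -log10(0.3582)
pH = 0.44587442, rounded to 4 dp:

0.4459


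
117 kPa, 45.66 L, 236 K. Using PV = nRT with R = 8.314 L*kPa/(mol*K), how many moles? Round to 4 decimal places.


PV = nRT, solve for n = PV / (RT).
PV = 117 * 45.66 = 5342.22
RT = 8.314 * 236 = 1962.104
n = 5342.22 / 1962.104
n = 2.72269971 mol, rounded to 4 dp:

2.7227 mol


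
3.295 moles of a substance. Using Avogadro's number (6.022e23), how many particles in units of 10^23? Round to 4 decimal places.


N = n * NA, then divide by 1e23 for the requested units.
N / 1e23 = n * 6.022
N / 1e23 = 3.295 * 6.022
N / 1e23 = 19.84249, rounded to 4 dp:

19.8425


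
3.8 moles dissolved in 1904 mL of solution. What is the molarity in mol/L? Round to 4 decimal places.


Convert volume to liters: V_L = V_mL / 1000.
V_L = 1904 / 1000 = 1.904 L
M = n / V_L = 3.8 / 1.904
M = 1.99579832 mol/L, rounded to 4 dp:

1.9958 mol/L


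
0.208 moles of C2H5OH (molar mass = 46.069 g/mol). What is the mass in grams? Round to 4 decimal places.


mass = n * M
mass = 0.208 * 46.069
mass = 9.582352 g, rounded to 4 dp:

9.5824 g


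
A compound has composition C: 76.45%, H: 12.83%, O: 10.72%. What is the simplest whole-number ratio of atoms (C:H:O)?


Assume 100 g of compound, divide each mass% by atomic mass to get moles, then normalize by the smallest to get a raw atom ratio.
Moles per 100 g: C: 76.45/12.011 = 6.365, H: 12.83/1.008 = 12.7282, O: 10.72/15.999 = 0.67
Raw ratio (divide by min = 0.67): C: 9.499, H: 18.996, O: 1.0
Multiply by 2 to clear fractions: C: 18.999 ~= 19, H: 37.992 ~= 38, O: 2.0 ~= 2
Reduce by GCD to get the simplest whole-number ratio:

19:38:2


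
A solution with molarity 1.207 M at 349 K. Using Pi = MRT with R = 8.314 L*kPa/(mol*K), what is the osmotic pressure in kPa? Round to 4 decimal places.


Osmotic pressure (van't Hoff): Pi = M*R*T.
RT = 8.314 * 349 = 2901.586
Pi = 1.207 * 2901.586
Pi = 3502.214302 kPa, rounded to 4 dp:

3502.2143 kPa


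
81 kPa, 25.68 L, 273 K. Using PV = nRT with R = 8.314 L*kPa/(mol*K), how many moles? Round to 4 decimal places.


PV = nRT, solve for n = PV / (RT).
PV = 81 * 25.68 = 2080.08
RT = 8.314 * 273 = 2269.722
n = 2080.08 / 2269.722
n = 0.91644704 mol, rounded to 4 dp:

0.9164 mol


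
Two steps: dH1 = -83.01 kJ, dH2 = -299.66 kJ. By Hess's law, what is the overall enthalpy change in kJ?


Hess's law: enthalpy is a state function, so add the step enthalpies.
dH_total = dH1 + dH2 = -83.01 + (-299.66)
dH_total = -382.67 kJ:

-382.67 kJ


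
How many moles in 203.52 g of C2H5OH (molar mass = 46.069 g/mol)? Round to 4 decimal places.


n = mass / M
n = 203.52 / 46.069
n = 4.41772124 mol, rounded to 4 dp:

4.4177 mol


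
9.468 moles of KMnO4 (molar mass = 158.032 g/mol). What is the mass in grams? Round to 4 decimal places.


mass = n * M
mass = 9.468 * 158.032
mass = 1496.246976 g, rounded to 4 dp:

1496.2470 g


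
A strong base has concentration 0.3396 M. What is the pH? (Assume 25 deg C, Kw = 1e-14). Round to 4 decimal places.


A strong base dissociates completely, so [OH-] equals the given concentration.
pOH = -log10([OH-]) = -log10(0.3396) = 0.469032
pH = 14 - pOH = 14 - 0.469032
pH = 13.530968, rounded to 4 dp:

13.5310


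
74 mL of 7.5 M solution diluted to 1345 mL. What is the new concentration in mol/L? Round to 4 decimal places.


Dilution: M1*V1 = M2*V2, solve for M2.
M2 = M1*V1 / V2
M2 = 7.5 * 74 / 1345
M2 = 555.0 / 1345
M2 = 0.41263941 mol/L, rounded to 4 dp:

0.4126 mol/L


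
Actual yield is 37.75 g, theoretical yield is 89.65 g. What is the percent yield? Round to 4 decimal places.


% yield = 100 * actual / theoretical
% yield = 100 * 37.75 / 89.65
% yield = 42.10819855 %, rounded to 4 dp:

42.1082 %


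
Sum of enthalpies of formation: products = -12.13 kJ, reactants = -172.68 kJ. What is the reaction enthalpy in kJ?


dH_rxn = sum(dH_f products) - sum(dH_f reactants)
dH_rxn = -12.13 - (-172.68)
dH_rxn = 160.55 kJ:

160.55 kJ


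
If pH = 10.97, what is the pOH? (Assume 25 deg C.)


At 25 deg C, pH + pOH = 14.
pOH = 14 - pH = 14 - 10.97
pOH = 3.03:

3.03


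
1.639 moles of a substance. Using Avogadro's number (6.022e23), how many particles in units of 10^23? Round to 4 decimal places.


N = n * NA, then divide by 1e23 for the requested units.
N / 1e23 = n * 6.022
N / 1e23 = 1.639 * 6.022
N / 1e23 = 9.870058, rounded to 4 dp:

9.8701


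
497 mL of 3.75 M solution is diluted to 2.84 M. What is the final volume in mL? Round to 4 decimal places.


Dilution: M1*V1 = M2*V2, solve for V2.
V2 = M1*V1 / M2
V2 = 3.75 * 497 / 2.84
V2 = 1863.75 / 2.84
V2 = 656.25 mL, rounded to 4 dp:

656.2500 mL


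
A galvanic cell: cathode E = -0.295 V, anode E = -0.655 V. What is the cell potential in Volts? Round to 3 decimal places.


Standard cell potential: E_cell = E_cathode - E_anode.
E_cell = -0.295 - (-0.655)
E_cell = 0.36 V, rounded to 3 dp:

0.360 V


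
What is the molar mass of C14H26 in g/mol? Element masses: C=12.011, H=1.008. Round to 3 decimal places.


M = sum(count * atomic_mass) over atoms.
M = 14*12.011 + 26*1.008
M = 168.154 + 26.208
M = 194.362 g/mol, rounded to 3 dp:

194.362 g/mol


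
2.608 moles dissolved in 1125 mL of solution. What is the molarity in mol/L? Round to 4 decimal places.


Convert volume to liters: V_L = V_mL / 1000.
V_L = 1125 / 1000 = 1.125 L
M = n / V_L = 2.608 / 1.125
M = 2.31822222 mol/L, rounded to 4 dp:

2.3182 mol/L


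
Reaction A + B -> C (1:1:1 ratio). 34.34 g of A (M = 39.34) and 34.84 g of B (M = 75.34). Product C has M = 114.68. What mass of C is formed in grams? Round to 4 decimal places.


Find moles of each reactant; the smaller value is the limiting reagent in a 1:1:1 reaction, so moles_C equals moles of the limiter.
n_A = mass_A / M_A = 34.34 / 39.34 = 0.872903 mol
n_B = mass_B / M_B = 34.84 / 75.34 = 0.462437 mol
Limiting reagent: B (smaller), n_limiting = 0.462437 mol
mass_C = n_limiting * M_C = 0.462437 * 114.68
mass_C = 53.03227516 g, rounded to 4 dp:

53.0323 g


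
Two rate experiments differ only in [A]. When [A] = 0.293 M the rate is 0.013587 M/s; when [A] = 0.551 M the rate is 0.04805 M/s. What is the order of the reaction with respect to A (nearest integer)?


Rate is proportional to [A]^n, so rate2/rate1 = ([A]2/[A]1)^n. Take logs to solve for n.
rate2/rate1 = 0.04805 / 0.013587 = 3.5365
[A]2/[A]1 = 0.551 / 0.293 = 1.8805
n = ln(3.5365) / ln(1.8805) = 2.0
Nearest integer order:

2


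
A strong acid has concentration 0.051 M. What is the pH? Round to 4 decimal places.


A strong acid dissociates completely, so [H+] equals the given concentration.
pH = -log10([H+]) = -log10(0.051)
pH = 1.29242982, rounded to 4 dp:

1.2924


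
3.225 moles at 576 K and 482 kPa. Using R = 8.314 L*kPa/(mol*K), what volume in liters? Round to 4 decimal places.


PV = nRT, solve for V = nRT / P.
nRT = 3.225 * 8.314 * 576 = 15444.0864
V = 15444.0864 / 482
V = 32.04167303 L, rounded to 4 dp:

32.0417 L


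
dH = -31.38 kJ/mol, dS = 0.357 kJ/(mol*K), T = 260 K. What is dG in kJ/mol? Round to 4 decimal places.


Gibbs: dG = dH - T*dS (consistent units, dS already in kJ/(mol*K)).
T*dS = 260 * 0.357 = 92.82
dG = -31.38 - (92.82)
dG = -124.2 kJ/mol, rounded to 4 dp:

-124.2000 kJ/mol


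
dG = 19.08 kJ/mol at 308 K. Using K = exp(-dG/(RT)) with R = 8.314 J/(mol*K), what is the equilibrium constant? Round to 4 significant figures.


dG is in kJ/mol; multiply by 1000 to match R in J/(mol*K).
RT = 8.314 * 308 = 2560.712 J/mol
exponent = -dG*1000 / (RT) = -(19.08*1000) / 2560.712 = -7.45105268
K = exp(-7.45105268)
K = 0.00058082986, rounded to 4 significant figures:

0.0005808


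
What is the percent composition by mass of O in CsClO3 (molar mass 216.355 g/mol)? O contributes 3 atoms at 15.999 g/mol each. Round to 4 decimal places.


pct = 100 * (n_elem * M_elem) / M_total
mass_contribution = 3 * 15.999 = 47.997 g/mol
pct = 100 * 47.997 / 216.355
pct = 22.18437291 %, rounded to 4 dp:

22.1844 %


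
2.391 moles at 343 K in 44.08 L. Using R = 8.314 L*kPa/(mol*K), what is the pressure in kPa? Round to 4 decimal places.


PV = nRT, solve for P = nRT / V.
nRT = 2.391 * 8.314 * 343 = 6818.4195
P = 6818.4195 / 44.08
P = 154.68283802 kPa, rounded to 4 dp:

154.6828 kPa


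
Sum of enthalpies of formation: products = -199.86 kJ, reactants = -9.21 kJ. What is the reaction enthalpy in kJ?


dH_rxn = sum(dH_f products) - sum(dH_f reactants)
dH_rxn = -199.86 - (-9.21)
dH_rxn = -190.65 kJ:

-190.65 kJ


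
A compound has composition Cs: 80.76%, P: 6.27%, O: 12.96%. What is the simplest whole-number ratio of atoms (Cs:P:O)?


Assume 100 g of compound, divide each mass% by atomic mass to get moles, then normalize by the smallest to get a raw atom ratio.
Moles per 100 g: Cs: 80.76/132.905 = 0.6077, P: 6.27/30.974 = 0.2024, O: 12.96/15.999 = 0.8101
Raw ratio (divide by min = 0.2024): Cs: 3.002, P: 1.0, O: 4.002
Multiply by 1 to clear fractions: Cs: 3.002 ~= 3, P: 1.0 ~= 1, O: 4.002 ~= 4
Reduce by GCD to get the simplest whole-number ratio:

3:1:4


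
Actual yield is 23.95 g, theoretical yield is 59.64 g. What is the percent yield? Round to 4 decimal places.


% yield = 100 * actual / theoretical
% yield = 100 * 23.95 / 59.64
% yield = 40.15761234 %, rounded to 4 dp:

40.1576 %


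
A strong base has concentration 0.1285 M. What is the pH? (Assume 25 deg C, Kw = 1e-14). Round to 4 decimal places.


A strong base dissociates completely, so [OH-] equals the given concentration.
pOH = -log10([OH-]) = -log10(0.1285) = 0.891097
pH = 14 - pOH = 14 - 0.891097
pH = 13.108903, rounded to 4 dp:

13.1089


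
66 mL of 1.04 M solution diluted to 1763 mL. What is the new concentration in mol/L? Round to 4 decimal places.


Dilution: M1*V1 = M2*V2, solve for M2.
M2 = M1*V1 / V2
M2 = 1.04 * 66 / 1763
M2 = 68.64 / 1763
M2 = 0.03893364 mol/L, rounded to 4 dp:

0.0389 mol/L


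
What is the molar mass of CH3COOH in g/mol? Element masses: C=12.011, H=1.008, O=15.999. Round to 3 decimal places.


M = sum(count * atomic_mass) over atoms.
M = 2*12.011 + 4*1.008 + 2*15.999
M = 24.022 + 4.032 + 31.998
M = 60.052 g/mol, rounded to 3 dp:

60.052 g/mol


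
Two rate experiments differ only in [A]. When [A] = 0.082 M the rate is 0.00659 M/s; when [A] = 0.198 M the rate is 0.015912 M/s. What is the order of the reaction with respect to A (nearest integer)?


Rate is proportional to [A]^n, so rate2/rate1 = ([A]2/[A]1)^n. Take logs to solve for n.
rate2/rate1 = 0.015912 / 0.00659 = 2.4146
[A]2/[A]1 = 0.198 / 0.082 = 2.4146
n = ln(2.4146) / ln(2.4146) = 1.0
Nearest integer order:

1


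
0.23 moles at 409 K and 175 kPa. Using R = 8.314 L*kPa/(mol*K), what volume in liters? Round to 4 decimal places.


PV = nRT, solve for V = nRT / P.
nRT = 0.23 * 8.314 * 409 = 782.098
V = 782.098 / 175
V = 4.46913143 L, rounded to 4 dp:

4.4691 L


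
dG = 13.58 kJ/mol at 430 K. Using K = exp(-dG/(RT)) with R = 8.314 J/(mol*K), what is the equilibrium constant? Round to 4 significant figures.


dG is in kJ/mol; multiply by 1000 to match R in J/(mol*K).
RT = 8.314 * 430 = 3575.02 J/mol
exponent = -dG*1000 / (RT) = -(13.58*1000) / 3575.02 = -3.79858015
K = exp(-3.79858015)
K = 0.022402558, rounded to 4 significant figures:

0.02240


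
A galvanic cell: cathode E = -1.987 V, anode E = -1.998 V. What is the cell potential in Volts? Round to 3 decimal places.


Standard cell potential: E_cell = E_cathode - E_anode.
E_cell = -1.987 - (-1.998)
E_cell = 0.011 V, rounded to 3 dp:

0.011 V


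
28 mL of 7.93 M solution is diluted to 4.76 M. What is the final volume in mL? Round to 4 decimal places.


Dilution: M1*V1 = M2*V2, solve for V2.
V2 = M1*V1 / M2
V2 = 7.93 * 28 / 4.76
V2 = 222.04 / 4.76
V2 = 46.64705882 mL, rounded to 4 dp:

46.6471 mL


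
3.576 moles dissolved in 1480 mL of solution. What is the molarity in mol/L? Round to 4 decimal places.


Convert volume to liters: V_L = V_mL / 1000.
V_L = 1480 / 1000 = 1.48 L
M = n / V_L = 3.576 / 1.48
M = 2.41621622 mol/L, rounded to 4 dp:

2.4162 mol/L
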